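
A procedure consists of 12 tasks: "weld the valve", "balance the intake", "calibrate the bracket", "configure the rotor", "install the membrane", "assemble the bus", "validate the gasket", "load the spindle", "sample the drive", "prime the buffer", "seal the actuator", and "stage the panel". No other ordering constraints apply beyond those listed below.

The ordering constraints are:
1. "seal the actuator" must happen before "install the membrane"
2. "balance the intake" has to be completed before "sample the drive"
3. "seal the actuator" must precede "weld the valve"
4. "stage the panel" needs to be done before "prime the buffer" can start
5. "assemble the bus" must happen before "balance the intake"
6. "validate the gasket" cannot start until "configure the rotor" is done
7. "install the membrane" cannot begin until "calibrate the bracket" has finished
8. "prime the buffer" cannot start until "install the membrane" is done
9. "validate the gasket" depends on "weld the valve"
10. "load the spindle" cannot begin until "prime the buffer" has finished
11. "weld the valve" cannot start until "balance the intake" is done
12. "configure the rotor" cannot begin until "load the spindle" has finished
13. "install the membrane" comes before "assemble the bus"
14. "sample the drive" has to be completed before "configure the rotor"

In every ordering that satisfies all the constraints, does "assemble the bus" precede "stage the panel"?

Nothing in the constraints links "assemble the bus" and "stage the panel"; they are unordered relative to each other.
A valid ordering placing "stage the panel" before "assemble the bus" exists, so the answer is no.

No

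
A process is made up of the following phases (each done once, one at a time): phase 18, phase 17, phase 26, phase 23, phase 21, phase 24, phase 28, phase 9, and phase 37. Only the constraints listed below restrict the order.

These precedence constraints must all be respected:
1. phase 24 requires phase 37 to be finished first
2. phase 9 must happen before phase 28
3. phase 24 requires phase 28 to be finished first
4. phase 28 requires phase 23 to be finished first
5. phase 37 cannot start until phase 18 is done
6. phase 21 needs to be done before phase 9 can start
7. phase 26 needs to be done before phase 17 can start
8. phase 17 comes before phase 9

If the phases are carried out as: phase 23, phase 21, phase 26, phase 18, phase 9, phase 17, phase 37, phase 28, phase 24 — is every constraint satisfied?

Here phase 17 comes after phase 9.
But one of the constraints requires phase 17 before phase 9, so this ordering violates it.

No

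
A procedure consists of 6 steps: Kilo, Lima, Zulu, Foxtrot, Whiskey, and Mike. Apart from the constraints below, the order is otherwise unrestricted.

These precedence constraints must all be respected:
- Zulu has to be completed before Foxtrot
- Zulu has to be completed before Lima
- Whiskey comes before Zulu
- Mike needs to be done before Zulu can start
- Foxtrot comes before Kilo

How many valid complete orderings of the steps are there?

6

The steps with no prerequisites are Whiskey, Mike; any of them can be placed first.
Systematically extending each partial ordering one step at a time and counting, there are 6 complete orderings.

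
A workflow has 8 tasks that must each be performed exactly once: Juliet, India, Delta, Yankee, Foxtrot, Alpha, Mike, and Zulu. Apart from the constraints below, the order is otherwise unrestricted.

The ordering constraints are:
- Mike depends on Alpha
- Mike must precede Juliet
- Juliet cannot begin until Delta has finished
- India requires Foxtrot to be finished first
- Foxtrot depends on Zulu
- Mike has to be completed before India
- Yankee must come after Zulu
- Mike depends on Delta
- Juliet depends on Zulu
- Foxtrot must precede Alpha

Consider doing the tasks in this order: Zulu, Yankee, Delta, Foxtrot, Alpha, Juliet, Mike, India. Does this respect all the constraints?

No

In the proposed order, Juliet appears before Mike.
That contradicts the constraint that Mike must precede Juliet.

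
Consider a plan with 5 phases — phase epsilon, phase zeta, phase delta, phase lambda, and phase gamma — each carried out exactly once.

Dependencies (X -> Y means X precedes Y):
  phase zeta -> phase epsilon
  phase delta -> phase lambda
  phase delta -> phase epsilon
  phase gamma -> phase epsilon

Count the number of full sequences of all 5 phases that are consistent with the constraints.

18

The phases with no prerequisites are phase zeta, phase delta, phase gamma; any of them can be placed first.
Systematically extending each partial ordering one phase at a time and counting, there are 18 complete orderings.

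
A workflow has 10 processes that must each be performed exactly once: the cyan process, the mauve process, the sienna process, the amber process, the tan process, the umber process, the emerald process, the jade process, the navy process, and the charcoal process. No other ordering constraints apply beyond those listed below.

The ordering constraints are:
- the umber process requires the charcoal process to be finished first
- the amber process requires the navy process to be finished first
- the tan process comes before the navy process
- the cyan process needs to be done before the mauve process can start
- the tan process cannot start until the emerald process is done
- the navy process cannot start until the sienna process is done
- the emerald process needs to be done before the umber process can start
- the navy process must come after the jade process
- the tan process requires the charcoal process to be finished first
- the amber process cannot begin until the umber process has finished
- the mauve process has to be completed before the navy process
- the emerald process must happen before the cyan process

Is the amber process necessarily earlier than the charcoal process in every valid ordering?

No

The constraints actually force the charcoal process before the amber process (via the charcoal process → the umber process → the amber process), not the other way around.
So the amber process never precedes the charcoal process.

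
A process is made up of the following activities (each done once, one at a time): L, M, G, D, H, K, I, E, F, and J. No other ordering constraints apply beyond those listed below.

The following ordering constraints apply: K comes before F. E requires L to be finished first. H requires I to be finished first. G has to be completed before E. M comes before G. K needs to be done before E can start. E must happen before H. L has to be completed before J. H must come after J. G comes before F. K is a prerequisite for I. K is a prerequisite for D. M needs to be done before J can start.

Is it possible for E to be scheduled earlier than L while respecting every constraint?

Following L → E, L must precede E in every valid ordering.
So no valid ordering can have E before L.

No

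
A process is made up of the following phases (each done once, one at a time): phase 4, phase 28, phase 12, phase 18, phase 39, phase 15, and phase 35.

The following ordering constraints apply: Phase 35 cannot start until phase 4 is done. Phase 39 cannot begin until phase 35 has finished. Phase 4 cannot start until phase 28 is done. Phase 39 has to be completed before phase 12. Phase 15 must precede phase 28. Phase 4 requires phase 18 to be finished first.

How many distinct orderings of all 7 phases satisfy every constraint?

3

The phases with no prerequisites are phase 18, phase 15; any of them can be placed first.
Systematically extending each partial ordering one phase at a time and counting, there are 3 complete orderings.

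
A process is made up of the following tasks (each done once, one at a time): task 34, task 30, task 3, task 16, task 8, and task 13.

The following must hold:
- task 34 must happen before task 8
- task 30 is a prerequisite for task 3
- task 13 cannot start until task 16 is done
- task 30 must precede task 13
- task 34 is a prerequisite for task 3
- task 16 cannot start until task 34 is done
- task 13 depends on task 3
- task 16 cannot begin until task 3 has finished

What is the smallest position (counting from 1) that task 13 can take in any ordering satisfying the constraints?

The tasks that are forced before task 13, directly or transitively, are task 34, task 30, task 3, task 16. That's 4 tasks.
So at minimum 4 tasks come before task 13, putting task 13 no earlier than position 5. That position is achievable by scheduling exactly those predecessors first.

5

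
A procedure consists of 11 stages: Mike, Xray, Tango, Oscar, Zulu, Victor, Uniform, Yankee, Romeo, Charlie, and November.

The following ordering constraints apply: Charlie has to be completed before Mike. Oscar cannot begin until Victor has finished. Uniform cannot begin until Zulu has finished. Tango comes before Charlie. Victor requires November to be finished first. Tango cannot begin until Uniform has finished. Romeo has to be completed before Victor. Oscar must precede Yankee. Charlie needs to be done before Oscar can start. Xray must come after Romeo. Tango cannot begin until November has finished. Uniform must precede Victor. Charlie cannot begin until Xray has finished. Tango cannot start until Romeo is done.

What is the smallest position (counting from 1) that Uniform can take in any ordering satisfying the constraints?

2

The only stage forced before Uniform (directly or transitively) is Zulu.
So at minimum 1 stage comes before Uniform, putting Uniform no earlier than position 2. That position is achievable by scheduling exactly that predecessor first.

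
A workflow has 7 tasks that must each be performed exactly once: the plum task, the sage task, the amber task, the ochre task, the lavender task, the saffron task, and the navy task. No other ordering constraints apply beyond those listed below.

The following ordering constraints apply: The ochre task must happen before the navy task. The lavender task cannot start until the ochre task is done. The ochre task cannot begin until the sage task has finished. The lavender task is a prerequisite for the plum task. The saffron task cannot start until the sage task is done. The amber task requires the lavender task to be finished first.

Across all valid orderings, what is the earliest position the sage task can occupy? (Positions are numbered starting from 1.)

No constraint forces any other task before the sage task, so it can be placed first.

1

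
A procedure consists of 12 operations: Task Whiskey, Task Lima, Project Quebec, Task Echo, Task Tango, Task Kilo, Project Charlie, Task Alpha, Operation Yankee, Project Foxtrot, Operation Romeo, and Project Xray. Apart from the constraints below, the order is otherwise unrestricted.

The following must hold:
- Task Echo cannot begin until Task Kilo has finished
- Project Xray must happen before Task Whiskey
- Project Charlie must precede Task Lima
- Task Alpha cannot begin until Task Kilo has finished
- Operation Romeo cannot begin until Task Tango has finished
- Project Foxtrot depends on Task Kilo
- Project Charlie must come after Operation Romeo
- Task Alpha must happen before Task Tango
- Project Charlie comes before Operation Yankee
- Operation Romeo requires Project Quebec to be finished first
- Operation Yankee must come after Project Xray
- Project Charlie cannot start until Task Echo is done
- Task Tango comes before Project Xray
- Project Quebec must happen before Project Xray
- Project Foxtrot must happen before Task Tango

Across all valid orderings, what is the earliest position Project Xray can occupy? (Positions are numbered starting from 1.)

Working backwards through the constraints from Project Xray, its full set of required predecessors is Project Quebec, Task Tango, Task Kilo, Task Alpha, Project Foxtrot — 5 of them.
So at minimum 5 operations come before Project Xray, putting Project Xray no earlier than position 6. That position is achievable by scheduling exactly those predecessors first.

6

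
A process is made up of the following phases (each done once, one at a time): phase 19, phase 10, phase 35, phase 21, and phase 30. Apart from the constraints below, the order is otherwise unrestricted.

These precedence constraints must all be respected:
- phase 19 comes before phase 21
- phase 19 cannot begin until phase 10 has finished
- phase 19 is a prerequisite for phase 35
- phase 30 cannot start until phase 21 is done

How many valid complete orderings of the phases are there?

3

Only phase 10 has no prerequisites, so it must go first.
Enumerating by repeatedly choosing an available phase (one whose prerequisites are all placed) gives 3 distinct complete orderings.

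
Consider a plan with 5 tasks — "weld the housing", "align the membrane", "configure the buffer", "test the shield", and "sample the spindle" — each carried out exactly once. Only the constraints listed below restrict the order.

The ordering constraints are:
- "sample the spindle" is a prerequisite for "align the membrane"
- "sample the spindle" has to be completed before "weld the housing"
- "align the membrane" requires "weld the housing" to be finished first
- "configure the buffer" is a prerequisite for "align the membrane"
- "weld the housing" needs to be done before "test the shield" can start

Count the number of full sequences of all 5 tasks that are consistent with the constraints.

The tasks with no prerequisites are "configure the buffer", "sample the spindle"; any of them can be placed first.
Counting all ways to extend the partial order to a total order gives 7.

7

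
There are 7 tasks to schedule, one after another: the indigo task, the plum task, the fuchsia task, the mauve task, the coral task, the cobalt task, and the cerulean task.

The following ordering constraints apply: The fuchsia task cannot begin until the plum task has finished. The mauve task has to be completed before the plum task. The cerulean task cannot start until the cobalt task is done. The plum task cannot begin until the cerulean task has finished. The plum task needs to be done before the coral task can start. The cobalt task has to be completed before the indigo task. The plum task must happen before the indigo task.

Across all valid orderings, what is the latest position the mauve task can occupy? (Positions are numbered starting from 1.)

The tasks that are forced after the mauve task, directly or by a chain of constraints, are the indigo task, the plum task, the fuchsia task, the coral task. That's 4 tasks.
With 4 mandatory successors out of 7 tasks total, the latest slot for the mauve task is 7−4 = 3, and it's reachable by doing all non-successors before the mauve task.

3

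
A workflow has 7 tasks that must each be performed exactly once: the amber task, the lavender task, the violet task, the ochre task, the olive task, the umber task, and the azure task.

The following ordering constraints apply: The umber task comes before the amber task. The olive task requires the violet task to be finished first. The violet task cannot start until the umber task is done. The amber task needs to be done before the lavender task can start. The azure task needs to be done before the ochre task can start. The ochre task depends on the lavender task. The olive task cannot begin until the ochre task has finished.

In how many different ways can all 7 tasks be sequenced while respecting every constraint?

The tasks with no prerequisites are the umber task, the azure task; any of them can be placed first.
Systematically extending each partial ordering one task at a time and counting, there are 19 complete orderings.

19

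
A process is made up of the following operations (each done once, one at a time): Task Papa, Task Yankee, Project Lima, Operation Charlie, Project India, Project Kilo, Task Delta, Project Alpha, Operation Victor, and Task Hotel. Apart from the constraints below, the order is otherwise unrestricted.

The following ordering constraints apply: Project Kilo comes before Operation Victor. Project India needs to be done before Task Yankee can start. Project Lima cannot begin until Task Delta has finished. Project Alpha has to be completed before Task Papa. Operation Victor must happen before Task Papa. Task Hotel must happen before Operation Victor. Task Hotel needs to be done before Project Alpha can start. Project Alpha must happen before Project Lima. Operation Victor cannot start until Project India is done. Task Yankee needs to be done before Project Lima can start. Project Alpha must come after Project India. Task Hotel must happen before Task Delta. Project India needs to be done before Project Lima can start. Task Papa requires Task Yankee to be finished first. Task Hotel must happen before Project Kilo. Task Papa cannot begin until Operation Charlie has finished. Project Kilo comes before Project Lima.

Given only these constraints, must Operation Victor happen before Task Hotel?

No

The constraints actually force Task Hotel before Operation Victor (via Task Hotel → Operation Victor), not the other way around.
So Operation Victor does not have to come before Task Hotel — it cannot.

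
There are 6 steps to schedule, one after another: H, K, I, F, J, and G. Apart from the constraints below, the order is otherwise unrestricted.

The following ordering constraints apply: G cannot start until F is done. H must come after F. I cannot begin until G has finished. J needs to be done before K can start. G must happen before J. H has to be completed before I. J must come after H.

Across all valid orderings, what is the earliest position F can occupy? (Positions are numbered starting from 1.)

1

Nothing is required before F; it can be the very first step.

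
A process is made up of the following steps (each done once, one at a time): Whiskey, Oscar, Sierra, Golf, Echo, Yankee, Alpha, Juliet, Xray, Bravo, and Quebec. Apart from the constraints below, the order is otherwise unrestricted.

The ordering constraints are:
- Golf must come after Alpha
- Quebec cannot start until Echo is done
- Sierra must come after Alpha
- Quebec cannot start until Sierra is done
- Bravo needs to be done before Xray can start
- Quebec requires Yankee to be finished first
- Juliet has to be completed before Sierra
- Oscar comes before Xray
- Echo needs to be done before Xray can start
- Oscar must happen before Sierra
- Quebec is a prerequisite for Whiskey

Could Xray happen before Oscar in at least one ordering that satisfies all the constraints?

There is a dependency chain Oscar → Xray, so Xray always comes after Oscar.
So no valid ordering can have Xray before Oscar.

No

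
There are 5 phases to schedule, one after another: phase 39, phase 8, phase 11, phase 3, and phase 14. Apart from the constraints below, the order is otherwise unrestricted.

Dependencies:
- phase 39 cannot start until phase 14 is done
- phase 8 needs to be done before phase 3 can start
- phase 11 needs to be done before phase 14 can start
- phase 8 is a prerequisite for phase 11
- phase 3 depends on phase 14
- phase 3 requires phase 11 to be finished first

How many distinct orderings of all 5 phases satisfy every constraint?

Only phase 8 has no prerequisites, so it must go first.
Counting all ways to extend the partial order to a total order gives 2.

2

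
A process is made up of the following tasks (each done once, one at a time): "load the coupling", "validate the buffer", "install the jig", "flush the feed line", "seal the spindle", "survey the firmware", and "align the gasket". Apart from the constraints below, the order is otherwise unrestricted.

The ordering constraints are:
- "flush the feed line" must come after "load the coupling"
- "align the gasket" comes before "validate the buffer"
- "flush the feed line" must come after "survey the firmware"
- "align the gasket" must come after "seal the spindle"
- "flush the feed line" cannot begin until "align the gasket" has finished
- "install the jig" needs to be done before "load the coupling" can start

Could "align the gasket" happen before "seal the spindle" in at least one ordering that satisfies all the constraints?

No

Following "seal the spindle" → "align the gasket", "seal the spindle" must precede "align the gasket" in every valid ordering.
So no valid ordering can have "align the gasket" before "seal the spindle".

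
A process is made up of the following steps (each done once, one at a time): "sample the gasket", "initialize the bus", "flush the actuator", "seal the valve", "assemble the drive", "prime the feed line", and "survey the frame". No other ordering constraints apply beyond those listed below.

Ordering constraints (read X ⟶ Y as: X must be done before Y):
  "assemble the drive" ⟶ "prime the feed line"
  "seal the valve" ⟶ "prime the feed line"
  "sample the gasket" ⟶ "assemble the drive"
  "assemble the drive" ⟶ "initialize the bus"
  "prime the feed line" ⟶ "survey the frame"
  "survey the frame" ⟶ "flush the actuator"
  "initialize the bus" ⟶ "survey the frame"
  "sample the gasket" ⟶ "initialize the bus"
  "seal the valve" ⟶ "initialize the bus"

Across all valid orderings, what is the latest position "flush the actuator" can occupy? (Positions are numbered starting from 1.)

Nothing depends on "flush the actuator", so it can be the final step, position 7.

7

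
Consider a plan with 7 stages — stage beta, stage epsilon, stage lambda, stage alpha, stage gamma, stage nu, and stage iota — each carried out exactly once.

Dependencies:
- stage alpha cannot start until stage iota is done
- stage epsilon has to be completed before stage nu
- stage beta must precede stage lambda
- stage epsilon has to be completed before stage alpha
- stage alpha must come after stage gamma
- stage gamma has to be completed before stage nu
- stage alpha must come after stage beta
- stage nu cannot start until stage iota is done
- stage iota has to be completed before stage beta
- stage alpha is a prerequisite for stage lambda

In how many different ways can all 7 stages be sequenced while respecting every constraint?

The stages with no prerequisites are stage epsilon, stage gamma, stage iota; any of them can be placed first.
Enumerating by repeatedly choosing an available stage (one whose prerequisites are all placed) gives 42 distinct complete orderings.

42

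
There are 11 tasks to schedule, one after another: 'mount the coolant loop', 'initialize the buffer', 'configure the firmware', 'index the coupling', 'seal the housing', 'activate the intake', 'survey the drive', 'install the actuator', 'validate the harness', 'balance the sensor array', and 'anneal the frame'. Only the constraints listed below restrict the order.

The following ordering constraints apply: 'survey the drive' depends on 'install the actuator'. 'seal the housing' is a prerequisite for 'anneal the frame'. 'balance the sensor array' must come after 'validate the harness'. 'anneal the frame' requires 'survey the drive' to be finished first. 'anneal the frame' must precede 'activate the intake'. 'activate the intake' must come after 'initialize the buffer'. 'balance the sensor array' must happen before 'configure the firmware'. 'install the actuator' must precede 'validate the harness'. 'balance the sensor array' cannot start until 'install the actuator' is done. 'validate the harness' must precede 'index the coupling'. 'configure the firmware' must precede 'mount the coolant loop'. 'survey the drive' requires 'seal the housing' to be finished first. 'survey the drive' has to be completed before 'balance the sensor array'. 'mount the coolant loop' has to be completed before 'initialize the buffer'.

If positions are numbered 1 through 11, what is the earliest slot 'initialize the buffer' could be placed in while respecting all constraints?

Every task that must precede 'initialize the buffer' has to come before it. Tracing all chains that end at 'initialize the buffer', those tasks are: 'mount the coolant loop', 'configure the firmware', 'seal the housing', 'survey the drive', 'install the actuator', 'validate the harness', 'balance the sensor array' — 7 in total.
So at minimum 7 tasks come before 'initialize the buffer', putting 'initialize the buffer' no earlier than position 8. That position is achievable by scheduling exactly those predecessors first.

8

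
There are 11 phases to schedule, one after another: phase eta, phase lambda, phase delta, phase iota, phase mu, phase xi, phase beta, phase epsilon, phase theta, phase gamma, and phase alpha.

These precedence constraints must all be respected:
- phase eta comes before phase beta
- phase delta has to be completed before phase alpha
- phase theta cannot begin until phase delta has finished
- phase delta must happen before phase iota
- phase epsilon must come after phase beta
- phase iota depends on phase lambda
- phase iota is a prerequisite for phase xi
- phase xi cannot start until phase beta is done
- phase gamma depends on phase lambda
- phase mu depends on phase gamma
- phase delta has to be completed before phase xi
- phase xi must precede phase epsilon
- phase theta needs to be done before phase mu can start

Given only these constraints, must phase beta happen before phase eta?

No

The constraints actually force phase eta before phase beta (via phase eta → phase beta), not the other way around.
So phase beta does not have to come before phase eta — it cannot.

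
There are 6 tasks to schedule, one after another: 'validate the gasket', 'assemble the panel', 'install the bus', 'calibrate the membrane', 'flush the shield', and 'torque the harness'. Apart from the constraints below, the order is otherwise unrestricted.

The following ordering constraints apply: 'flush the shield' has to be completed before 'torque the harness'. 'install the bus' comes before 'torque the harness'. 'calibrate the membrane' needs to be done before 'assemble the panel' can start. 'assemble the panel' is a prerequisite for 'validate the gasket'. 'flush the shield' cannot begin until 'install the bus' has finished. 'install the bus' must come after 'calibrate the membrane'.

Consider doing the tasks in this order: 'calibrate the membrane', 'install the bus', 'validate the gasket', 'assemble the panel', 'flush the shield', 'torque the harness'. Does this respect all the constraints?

Here 'assemble the panel' comes after 'validate the gasket'.
But one of the constraints requires 'assemble the panel' before 'validate the gasket', so this ordering violates it.

No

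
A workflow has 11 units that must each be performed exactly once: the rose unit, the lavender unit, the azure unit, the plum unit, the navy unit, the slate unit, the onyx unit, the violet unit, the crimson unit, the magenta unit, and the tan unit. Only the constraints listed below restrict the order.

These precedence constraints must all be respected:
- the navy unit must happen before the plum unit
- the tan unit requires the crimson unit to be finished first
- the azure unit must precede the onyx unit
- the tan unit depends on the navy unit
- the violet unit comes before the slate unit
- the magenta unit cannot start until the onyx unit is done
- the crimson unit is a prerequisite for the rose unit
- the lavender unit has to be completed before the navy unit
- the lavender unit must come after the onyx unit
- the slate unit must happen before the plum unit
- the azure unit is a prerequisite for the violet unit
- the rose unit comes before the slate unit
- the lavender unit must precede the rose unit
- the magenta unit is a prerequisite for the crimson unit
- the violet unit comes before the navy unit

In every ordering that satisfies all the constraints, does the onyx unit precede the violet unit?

No

Nothing in the constraints links the onyx unit and the violet unit; they are unordered relative to each other.
There exist valid orderings with the violet unit before the onyx unit, so the onyx unit is not required to come first.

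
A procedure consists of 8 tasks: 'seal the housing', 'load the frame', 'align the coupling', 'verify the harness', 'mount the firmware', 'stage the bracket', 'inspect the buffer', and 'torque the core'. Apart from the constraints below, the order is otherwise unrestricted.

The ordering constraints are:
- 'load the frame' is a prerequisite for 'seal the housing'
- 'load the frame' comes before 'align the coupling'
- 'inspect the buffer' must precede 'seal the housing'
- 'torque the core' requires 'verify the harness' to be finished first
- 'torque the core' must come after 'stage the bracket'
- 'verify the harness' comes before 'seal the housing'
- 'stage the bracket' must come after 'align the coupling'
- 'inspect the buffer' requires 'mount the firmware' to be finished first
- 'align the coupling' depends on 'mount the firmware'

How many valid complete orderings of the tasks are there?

The tasks with no prerequisites are 'load the frame', 'verify the harness', 'mount the firmware'; any of them can be placed first.
Enumerating by repeatedly choosing an available task (one whose prerequisites are all placed) gives 131 distinct complete orderings.

131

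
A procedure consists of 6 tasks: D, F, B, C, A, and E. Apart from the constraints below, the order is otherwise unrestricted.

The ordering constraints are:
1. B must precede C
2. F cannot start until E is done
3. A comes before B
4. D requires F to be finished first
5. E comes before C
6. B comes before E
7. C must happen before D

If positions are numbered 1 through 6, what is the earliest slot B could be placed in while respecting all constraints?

Working backwards through the constraints from B, its only required predecessor is A.
With 1 mandatory predecessor, the earliest B can sit is position 1+1 = 2, and placing just that one first achieves it.

2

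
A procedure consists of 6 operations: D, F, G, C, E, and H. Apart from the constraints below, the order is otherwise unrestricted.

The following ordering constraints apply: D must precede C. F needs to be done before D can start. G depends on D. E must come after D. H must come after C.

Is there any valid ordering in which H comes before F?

There is a dependency chain F → D → C → H, so H always comes after F.
So no valid ordering can have H before F.

No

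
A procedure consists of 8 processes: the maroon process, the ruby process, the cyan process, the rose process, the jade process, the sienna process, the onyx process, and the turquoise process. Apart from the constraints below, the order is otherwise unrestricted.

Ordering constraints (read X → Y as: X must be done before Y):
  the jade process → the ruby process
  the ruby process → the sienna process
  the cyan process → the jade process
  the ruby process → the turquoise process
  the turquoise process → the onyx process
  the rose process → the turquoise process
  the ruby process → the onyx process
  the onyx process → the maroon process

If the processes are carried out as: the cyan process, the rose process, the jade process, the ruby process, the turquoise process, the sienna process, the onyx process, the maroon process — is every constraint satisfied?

Every stated constraint is respected: the rose process sits at position 2, ahead of the turquoise process at position 5, and each of the other listed pairs likewise has the predecessor earlier in the sequence.

Yes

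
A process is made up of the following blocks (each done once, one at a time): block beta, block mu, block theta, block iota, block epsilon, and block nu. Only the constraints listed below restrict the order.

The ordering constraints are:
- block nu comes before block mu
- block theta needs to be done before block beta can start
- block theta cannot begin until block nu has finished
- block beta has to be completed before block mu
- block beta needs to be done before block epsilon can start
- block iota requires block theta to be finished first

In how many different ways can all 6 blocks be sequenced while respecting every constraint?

8

Block nu is the only block with nothing required before it, so every ordering starts there.
Counting all ways to extend the partial order to a total order gives 8.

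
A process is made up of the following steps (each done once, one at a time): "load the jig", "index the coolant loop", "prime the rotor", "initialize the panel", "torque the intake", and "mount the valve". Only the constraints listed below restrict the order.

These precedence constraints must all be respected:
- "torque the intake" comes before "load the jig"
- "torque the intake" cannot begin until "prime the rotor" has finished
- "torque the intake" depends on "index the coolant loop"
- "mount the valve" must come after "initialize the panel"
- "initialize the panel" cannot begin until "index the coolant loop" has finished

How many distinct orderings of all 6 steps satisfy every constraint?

2 steps have no prerequisites ("index the coolant loop", "prime the rotor"), so any of them could come first.
Counting all ways to extend the partial order to a total order gives 16.

16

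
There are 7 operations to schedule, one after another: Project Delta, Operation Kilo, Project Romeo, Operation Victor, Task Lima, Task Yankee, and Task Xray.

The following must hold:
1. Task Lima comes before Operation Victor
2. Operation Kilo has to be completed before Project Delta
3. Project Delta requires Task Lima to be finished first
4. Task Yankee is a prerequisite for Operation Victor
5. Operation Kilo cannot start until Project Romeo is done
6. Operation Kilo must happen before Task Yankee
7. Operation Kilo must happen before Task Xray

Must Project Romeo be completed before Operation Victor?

Tracing the constraints gives a chain: Project Romeo → Operation Kilo → Task Yankee → Operation Victor.
That forces Project Romeo before Operation Victor in every valid schedule.

Yes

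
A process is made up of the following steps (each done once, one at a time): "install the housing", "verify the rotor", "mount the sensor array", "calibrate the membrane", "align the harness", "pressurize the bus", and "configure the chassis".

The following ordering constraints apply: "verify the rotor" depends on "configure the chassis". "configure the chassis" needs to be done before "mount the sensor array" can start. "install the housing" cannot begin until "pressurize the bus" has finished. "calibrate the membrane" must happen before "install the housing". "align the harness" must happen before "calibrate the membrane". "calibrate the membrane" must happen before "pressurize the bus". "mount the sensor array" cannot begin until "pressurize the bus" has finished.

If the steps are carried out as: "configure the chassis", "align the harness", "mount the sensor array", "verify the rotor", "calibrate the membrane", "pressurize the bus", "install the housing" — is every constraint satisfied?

Here "pressurize the bus" comes after "mount the sensor array".
That contradicts the constraint that "pressurize the bus" must precede "mount the sensor array".

No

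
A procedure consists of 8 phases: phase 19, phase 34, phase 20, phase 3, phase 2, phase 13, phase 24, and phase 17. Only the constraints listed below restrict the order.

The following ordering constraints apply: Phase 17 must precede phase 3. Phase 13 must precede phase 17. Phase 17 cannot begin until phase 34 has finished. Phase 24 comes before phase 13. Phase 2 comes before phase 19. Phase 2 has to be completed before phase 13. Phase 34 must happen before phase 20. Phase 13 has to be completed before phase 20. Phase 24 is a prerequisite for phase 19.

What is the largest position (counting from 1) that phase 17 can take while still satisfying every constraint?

7

Following the constraints forward from phase 17, its only required successor is phase 3.
With 1 mandatory successor out of 8 phases total, the latest slot for phase 17 is 8−1 = 7, and it's reachable by doing all non-successors before phase 17.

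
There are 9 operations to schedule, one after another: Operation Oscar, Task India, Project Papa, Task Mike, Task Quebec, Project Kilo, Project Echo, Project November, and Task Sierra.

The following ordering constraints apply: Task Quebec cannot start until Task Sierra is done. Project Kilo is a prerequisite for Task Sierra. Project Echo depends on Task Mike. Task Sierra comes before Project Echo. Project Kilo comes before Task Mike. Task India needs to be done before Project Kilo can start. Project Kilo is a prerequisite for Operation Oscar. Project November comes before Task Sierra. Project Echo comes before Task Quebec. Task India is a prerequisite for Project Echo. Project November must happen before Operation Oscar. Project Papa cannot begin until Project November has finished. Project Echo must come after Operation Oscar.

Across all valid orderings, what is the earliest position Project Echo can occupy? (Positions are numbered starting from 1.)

7

Working backwards through the constraints from Project Echo, its full set of required predecessors is Operation Oscar, Task India, Task Mike, Project Kilo, Project November, Task Sierra — 6 of them.
So at minimum 6 operations come before Project Echo, putting Project Echo no earlier than position 7. That position is achievable by scheduling exactly those predecessors first.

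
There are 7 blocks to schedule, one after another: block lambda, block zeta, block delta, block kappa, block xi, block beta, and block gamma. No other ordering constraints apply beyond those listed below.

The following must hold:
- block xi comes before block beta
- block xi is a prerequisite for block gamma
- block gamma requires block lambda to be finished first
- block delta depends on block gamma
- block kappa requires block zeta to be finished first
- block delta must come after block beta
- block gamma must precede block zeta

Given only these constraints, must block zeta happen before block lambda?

The constraints actually force block lambda before block zeta (via block lambda → block gamma → block zeta), not the other way around.
So block zeta never precedes block lambda.

No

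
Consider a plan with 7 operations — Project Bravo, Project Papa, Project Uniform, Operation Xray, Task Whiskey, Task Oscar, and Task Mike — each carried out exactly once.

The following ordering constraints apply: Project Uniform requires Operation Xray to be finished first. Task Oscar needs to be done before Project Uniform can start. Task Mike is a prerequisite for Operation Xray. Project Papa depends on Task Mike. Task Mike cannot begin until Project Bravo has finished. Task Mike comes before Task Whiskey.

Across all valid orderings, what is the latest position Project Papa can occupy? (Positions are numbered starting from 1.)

7

Project Papa has no required successors, so nothing stops it from going last (position 7).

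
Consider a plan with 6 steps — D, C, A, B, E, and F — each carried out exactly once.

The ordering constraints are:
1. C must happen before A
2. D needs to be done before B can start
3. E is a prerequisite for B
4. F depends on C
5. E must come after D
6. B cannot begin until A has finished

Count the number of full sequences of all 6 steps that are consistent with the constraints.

The steps with no prerequisites are D, C; any of them can be placed first.
Systematically extending each partial ordering one step at a time and counting, there are 26 complete orderings.

26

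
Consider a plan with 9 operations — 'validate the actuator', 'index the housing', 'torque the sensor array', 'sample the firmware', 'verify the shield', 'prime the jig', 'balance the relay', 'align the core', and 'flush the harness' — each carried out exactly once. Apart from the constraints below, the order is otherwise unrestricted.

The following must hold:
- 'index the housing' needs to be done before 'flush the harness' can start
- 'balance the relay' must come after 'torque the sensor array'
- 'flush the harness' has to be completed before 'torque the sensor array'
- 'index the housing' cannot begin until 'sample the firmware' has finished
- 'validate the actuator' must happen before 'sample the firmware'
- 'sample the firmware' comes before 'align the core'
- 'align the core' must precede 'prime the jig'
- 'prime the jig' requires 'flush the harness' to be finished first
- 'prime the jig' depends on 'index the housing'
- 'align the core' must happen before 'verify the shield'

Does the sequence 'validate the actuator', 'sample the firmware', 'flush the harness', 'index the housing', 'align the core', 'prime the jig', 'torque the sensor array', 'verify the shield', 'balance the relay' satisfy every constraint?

Here 'index the housing' comes after 'flush the harness'.
Since 'index the housing' is required before 'flush the harness', the ordering is invalid.

No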